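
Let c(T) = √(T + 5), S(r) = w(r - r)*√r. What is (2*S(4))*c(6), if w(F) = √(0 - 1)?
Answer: 4*I*√11 ≈ 13.266*I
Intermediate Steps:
w(F) = I (w(F) = √(-1) = I)
S(r) = I*√r
c(T) = √(5 + T)
(2*S(4))*c(6) = (2*(I*√4))*√(5 + 6) = (2*(I*2))*√11 = (2*(2*I))*√11 = (4*I)*√11 = 4*I*√11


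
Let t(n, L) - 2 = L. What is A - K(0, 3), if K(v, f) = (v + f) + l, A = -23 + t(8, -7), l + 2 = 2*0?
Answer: -29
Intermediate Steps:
l = -2 (l = -2 + 2*0 = -2 + 0 = -2)
t(n, L) = 2 + L
A = -28 (A = -23 + (2 - 7) = -23 - 5 = -28)
K(v, f) = -2 + f + v (K(v, f) = (v + f) - 2 = (f + v) - 2 = -2 + f + v)
A - K(0, 3) = -28 - (-2 + 3 + 0) = -28 - 1*1 = -28 - 1 = -29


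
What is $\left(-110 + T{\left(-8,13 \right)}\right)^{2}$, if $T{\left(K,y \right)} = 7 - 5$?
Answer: $11664$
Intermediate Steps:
$T{\left(K,y \right)} = 2$
$\left(-110 + T{\left(-8,13 \right)}\right)^{2} = \left(-110 + 2\right)^{2} = \left(-108\right)^{2} = 11664$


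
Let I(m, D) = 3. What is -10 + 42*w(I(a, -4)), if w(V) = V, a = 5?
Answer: 116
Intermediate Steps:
-10 + 42*w(I(a, -4)) = -10 + 42*3 = -10 + 126 = 116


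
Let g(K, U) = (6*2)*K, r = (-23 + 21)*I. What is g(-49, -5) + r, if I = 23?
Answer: -634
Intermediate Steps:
r = -46 (r = (-23 + 21)*23 = -2*23 = -46)
g(K, U) = 12*K
g(-49, -5) + r = 12*(-49) - 46 = -588 - 46 = -634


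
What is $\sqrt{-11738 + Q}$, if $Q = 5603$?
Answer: $i \sqrt{6135} \approx 78.326 i$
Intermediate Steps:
$\sqrt{-11738 + Q} = \sqrt{-11738 + 5603} = \sqrt{-6135} = i \sqrt{6135}$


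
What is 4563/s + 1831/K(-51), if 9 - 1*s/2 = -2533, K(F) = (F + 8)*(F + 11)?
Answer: 4289291/2186120 ≈ 1.9621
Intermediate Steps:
K(F) = (8 + F)*(11 + F)
s = 5084 (s = 18 - 2*(-2533) = 18 + 5066 = 5084)
4563/s + 1831/K(-51) = 4563/5084 + 1831/(88 + (-51)**2 + 19*(-51)) = 4563*(1/5084) + 1831/(88 + 2601 - 969) = 4563/5084 + 1831/1720 = 4289291/2186120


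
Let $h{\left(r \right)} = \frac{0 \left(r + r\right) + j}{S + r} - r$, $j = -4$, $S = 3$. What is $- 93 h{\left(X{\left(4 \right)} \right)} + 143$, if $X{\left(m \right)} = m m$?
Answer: $\frac{31361}{19} \approx 1650.6$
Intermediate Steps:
$X{\left(m \right)} = m^{2}$
$h{\left(r \right)} = - r - \frac{4}{3 + r}$ ($h{\left(r \right)} = \frac{0 \left(r + r\right) - 4}{3 + r} - r = \frac{0 \cdot 2 r - 4}{3 + r} - r = \frac{0 - 4}{3 + r} - r = - \frac{4}{3 + r} - r = - r - \frac{4}{3 + r}$)
$- 93 h{\left(X{\left(4 \right)} \right)} + 143 = - 93 \frac{-4 - \left(4^{2}\right)^{2} - 3 \cdot 4^{2}}{3 + 4^{2}} + 143 = - 93 \frac{-4 - 16^{2} - 48}{3 + 16} + 143 = - 93 \frac{-4 - 256 - 48}{19} + 143 = - 93 \cdot \frac{1}{19} \left(-308\right) + 143 = \left(-93\right) \left(- \frac{308}{19}\right) + 143 = \frac{28644}{19} + 143 = \frac{31361}{19}$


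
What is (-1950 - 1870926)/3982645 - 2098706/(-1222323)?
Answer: 6069141546422/4868078584335 ≈ 1.2467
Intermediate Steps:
(-1950 - 1870926)/3982645 - 2098706/(-1222323) = -1872876*1/3982645 - 2098706*(-1/1222323) = -1872876/3982645 + 2098706/1222323 = 6069141546422/4868078584335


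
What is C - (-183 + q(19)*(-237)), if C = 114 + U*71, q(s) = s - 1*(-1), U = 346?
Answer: 29603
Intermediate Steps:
q(s) = 1 + s (q(s) = s + 1 = 1 + s)
C = 24680 (C = 114 + 346*71 = 114 + 24566 = 24680)
C - (-183 + q(19)*(-237)) = 24680 - (-183 + (1 + 19)*(-237)) = 24680 - (-183 + 20*(-237)) = 24680 - (-183 - 4740) = 24680 - 1*(-4923) = 24680 + 4923 = 29603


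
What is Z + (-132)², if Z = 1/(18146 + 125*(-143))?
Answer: 4721905/271 ≈ 17424.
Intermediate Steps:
Z = 1/271 (Z = 1/(18146 - 17875) = 1/271 ≈ 0.0036900)
Z + (-132)² = 1/271 + (-132)² = 1/271 + 17424 = 4721905/271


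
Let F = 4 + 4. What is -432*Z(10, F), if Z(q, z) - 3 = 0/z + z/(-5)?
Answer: -3024/5 ≈ -604.80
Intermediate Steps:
F = 8
Z(q, z) = 3 - z/5 (Z(q, z) = 3 + (0/z + z/(-5)) = 3 + (0 + z*(-1/5)) = 3 + (0 - z/5) = 3 - z/5)
-432*Z(10, F) = -432*(3 - 1/5*8) = -432*(3 - 8/5) = -432*7/5 = -3024/5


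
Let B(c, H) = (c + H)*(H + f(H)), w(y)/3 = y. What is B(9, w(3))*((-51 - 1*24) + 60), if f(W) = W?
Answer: -4860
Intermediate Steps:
w(y) = 3*y
B(c, H) = 2*H*(H + c) (B(c, H) = (c + H)*(H + H) = (H + c)*(2*H) = 2*H*(H + c))
B(9, w(3))*((-51 - 1*24) + 60) = (2*(3*3)*(3*3 + 9))*((-51 - 1*24) + 60) = (2*9*(9 + 9))*((-51 - 24) + 60) = (2*9*18)*(-75 + 60) = 324*(-15) = -4860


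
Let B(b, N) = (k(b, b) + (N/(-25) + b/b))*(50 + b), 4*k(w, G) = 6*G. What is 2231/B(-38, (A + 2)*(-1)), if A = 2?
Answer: -55775/16752 ≈ -3.3295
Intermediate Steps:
k(w, G) = 3*G/2 (k(w, G) = (6*G)/4 = 3*G/2)
B(b, N) = (50 + b)*(1 - N/25 + 3*b/2) (B(b, N) = (3*b/2 + (N/(-25) + b/b))*(50 + b) = (3*b/2 + (N*(-1/25) + 1))*(50 + b) = (3*b/2 + (-N/25 + 1))*(50 + b) = (3*b/2 + (1 - N/25))*(50 + b) = (1 - N/25 + 3*b/2)*(50 + b) = (50 + b)*(1 - N/25 + 3*b/2))
2231/B(-38, (A + 2)*(-1)) = 2231/(50 - 2*(2 + 2)*(-1) + 76*(-38) + (3/2)*(-38)**2 - 1/25*(2 + 2)*(-1)*(-38)) = 2231/(50 - 8*(-1) - 2888 + (3/2)*1444 - 1/25*4*(-1)*(-38)) = 2231/(50 - 2*(-4) - 2888 + 2166 - 1/25*(-4)*(-38)) = 2231/(50 + 8 - 2888 + 2166 - 152/25) = 2231/(-16752/25) = 2231*(-25/16752) = -55775/16752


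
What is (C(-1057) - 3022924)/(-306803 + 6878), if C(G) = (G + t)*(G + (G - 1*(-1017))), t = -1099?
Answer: 73088/33325 ≈ 2.1932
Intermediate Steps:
C(G) = (-1099 + G)*(1017 + 2*G) (C(G) = (G - 1099)*(G + (G - 1*(-1017))) = (-1099 + G)*(G + (G + 1017)) = (-1099 + G)*(G + (1017 + G)) = (-1099 + G)*(1017 + 2*G))
(C(-1057) - 3022924)/(-306803 + 6878) = ((-1117683 - 1181*(-1057) + 2*(-1057)**2) - 3022924)/(-306803 + 6878) = ((-1117683 + 1248317 + 2*1117249) - 3022924)/(-299925) = ((-1117683 + 1248317 + 2234498) - 3022924)*(-1/299925) = (2365132 - 3022924)*(-1/299925) = -657792*(-1/299925) = 73088/33325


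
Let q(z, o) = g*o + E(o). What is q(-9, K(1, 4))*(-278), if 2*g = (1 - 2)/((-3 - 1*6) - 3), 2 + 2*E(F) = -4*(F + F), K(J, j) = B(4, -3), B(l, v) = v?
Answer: -12093/4 ≈ -3023.3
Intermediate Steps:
K(J, j) = -3
E(F) = -1 - 4*F (E(F) = -1 + (-4*(F + F))/2 = -1 + (-8*F)/2 = -1 - 4*F)
g = 1/24 (g = ((1 - 2)/((-3 - 1*6) - 3))/2 = (-1/((-3 - 6) - 3))/2 = (-1/(-9 - 3))/2 = (-1/(-12))/2 = (-1*(-1/12))/2 = (½)*(1/12) = 1/24 ≈ 0.041667)
q(z, o) = -1 - 95*o/24 (q(z, o) = o/24 + (-1 - 4*o) = -1 - 95*o/24)
q(-9, K(1, 4))*(-278) = (-1 - 95/24*(-3))*(-278) = (-1 + 95/8)*(-278) = (87/8)*(-278) = -12093/4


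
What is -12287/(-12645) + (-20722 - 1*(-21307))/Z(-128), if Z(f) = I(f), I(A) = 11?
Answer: 7532482/139095 ≈ 54.154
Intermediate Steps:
Z(f) = 11
-12287/(-12645) + (-20722 - 1*(-21307))/Z(-128) = -12287/(-12645) + (-20722 - 1*(-21307))/11 = -12287*(-1/12645) + (-20722 + 21307)*(1/11) = 12287/12645 + 585*(1/11) = 12287/12645 + 585/11 = 7532482/139095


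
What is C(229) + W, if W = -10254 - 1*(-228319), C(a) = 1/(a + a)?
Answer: 99873771/458 ≈ 2.1807e+5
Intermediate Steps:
C(a) = 1/(2*a)
W = 218065 (W = -10254 + 228319 = 218065)
C(229) + W = (1/2)/229 + 218065 = (1/2)*(1/229) + 218065 = 1/458 + 218065 = 99873771/458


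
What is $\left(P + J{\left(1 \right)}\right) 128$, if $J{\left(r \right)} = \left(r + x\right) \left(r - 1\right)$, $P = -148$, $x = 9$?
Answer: $-18944$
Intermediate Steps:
$J{\left(r \right)} = \left(-1 + r\right) \left(9 + r\right)$ ($J{\left(r \right)} = \left(r + 9\right) \left(r - 1\right) = \left(9 + r\right) \left(-1 + r\right) = \left(-1 + r\right) \left(9 + r\right)$)
$\left(P + J{\left(1 \right)}\right) 128 = \left(-148 + \left(-9 + 1^{2} + 8 \cdot 1\right)\right) 128 = \left(-148 + \left(-9 + 1 + 8\right)\right) 128 = \left(-148 + 0\right) 128 = \left(-148\right) 128 = -18944$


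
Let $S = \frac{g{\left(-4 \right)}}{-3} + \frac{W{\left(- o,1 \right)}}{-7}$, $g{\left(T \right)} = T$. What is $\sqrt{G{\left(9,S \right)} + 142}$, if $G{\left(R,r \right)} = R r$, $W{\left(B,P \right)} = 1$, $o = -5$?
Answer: $\frac{\sqrt{7483}}{7} \approx 12.358$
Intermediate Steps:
$S = \frac{25}{21}$ ($S = - \frac{4}{-3} + 1 \frac{1}{-7} = \left(-4\right) \left(- \frac{1}{3}\right) + 1 \left(- \frac{1}{7}\right) = \frac{4}{3} - \frac{1}{7} = \frac{25}{21} \approx 1.1905$)
$\sqrt{G{\left(9,S \right)} + 142} = \sqrt{9 \cdot \frac{25}{21} + 142} = \sqrt{\frac{75}{7} + 142} = \sqrt{\frac{1069}{7}} = \frac{\sqrt{7483}}{7}$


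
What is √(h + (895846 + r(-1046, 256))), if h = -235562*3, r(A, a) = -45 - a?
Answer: √188859 ≈ 434.58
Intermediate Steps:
h = -706686
√(h + (895846 + r(-1046, 256))) = √(-706686 + (895846 + (-45 - 1*256))) = √(-706686 + (895846 + (-45 - 256))) = √(-706686 + (895846 - 301)) = √(-706686 + 895545) = √188859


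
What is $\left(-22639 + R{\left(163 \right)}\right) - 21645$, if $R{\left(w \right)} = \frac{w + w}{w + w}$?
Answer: $-44283$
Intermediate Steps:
$R{\left(w \right)} = 1$ ($R{\left(w \right)} = \frac{2 w}{2 w} = 2 w \frac{1}{2 w} = 1$)
$\left(-22639 + R{\left(163 \right)}\right) - 21645 = \left(-22639 + 1\right) - 21645 = -22638 - 21645 = -44283$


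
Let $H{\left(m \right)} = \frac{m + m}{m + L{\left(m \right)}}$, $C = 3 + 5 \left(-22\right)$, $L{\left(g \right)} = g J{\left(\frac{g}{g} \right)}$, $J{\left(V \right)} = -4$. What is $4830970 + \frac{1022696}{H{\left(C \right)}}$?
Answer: $3296926$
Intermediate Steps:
$L{\left(g \right)} = - 4 g$ ($L{\left(g \right)} = g \left(-4\right) = - 4 g$)
$C = -107$ ($C = 3 - 110 = -107$)
$H{\left(m \right)} = - \frac{2}{3}$ ($H{\left(m \right)} = \frac{m + m}{m - 4 m} = \frac{2 m}{\left(-3\right) m} = 2 m \left(- \frac{1}{3 m}\right) = - \frac{2}{3}$)
$4830970 + \frac{1022696}{H{\left(C \right)}} = 4830970 + \frac{1022696}{- \frac{2}{3}} = 4830970 + 1022696 \left(- \frac{3}{2}\right) = 4830970 - 1534044 = 3296926$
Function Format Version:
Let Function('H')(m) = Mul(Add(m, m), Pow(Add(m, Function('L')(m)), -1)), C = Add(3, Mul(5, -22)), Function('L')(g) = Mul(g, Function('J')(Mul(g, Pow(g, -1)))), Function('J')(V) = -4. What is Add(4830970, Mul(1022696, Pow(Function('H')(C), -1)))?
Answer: 3296926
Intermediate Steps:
Function('L')(g) = Mul(-4, g) (Function('L')(g) = Mul(g, -4) = Mul(-4, g))
C = -107 (C = Add(3, -110) = -107)
Function('H')(m) = Rational(-2, 3) (Function('H')(m) = Mul(Add(m, m), Pow(Add(m, Mul(-4, m)), -1)) = Mul(Mul(2, m), Pow(Mul(-3, m), -1)) = Mul(Mul(2, m), Mul(Rational(-1, 3), Pow(m, -1))) = Rational(-2, 3))
Add(4830970, Mul(1022696, Pow(Function('H')(C), -1))) = Add(4830970, Mul(1022696, Pow(Rational(-2, 3), -1))) = Add(4830970, Mul(1022696, Rational(-3, 2))) = Add(4830970, -1534044) = 3296926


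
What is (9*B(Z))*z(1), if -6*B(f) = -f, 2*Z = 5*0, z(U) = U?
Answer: 0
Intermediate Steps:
Z = 0 (Z = (5*0)/2 = (½)*0 = 0)
B(f) = f/6 (B(f) = -(-1)*f/6 = f/6)
(9*B(Z))*z(1) = (9*((⅙)*0))*1 = (9*0)*1 = 0*1 = 0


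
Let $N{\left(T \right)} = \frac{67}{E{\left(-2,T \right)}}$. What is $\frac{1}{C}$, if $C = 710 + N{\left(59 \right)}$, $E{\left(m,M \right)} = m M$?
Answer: $\frac{118}{83713} \approx 0.0014096$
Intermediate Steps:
$E{\left(m,M \right)} = M m$
$N{\left(T \right)} = - \frac{67}{2 T}$ ($N{\left(T \right)} = \frac{67}{T \left(-2\right)} = \frac{67}{\left(-2\right) T} = 67 \left(- \frac{1}{2 T}\right) = - \frac{67}{2 T}$)
$C = \frac{83713}{118}$ ($C = 710 - \frac{67}{2 \cdot 59} = 710 - \frac{67}{118} = \frac{83713}{118} \approx 709.43$)
$\frac{1}{C} = \frac{1}{\frac{83713}{118}} = \frac{118}{83713}$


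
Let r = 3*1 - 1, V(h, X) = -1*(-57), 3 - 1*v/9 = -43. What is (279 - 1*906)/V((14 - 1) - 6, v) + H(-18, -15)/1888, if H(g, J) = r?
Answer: -10383/944 ≈ -10.999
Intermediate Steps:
v = 414 (v = 27 - 9*(-43) = 27 + 387 = 414)
V(h, X) = 57
r = 2 (r = 3 - 1 = 2)
H(g, J) = 2
(279 - 1*906)/V((14 - 1) - 6, v) + H(-18, -15)/1888 = (279 - 1*906)/57 + 2/1888 = (279 - 906)*(1/57) + 2*(1/1888) = -627*1/57 + 1/944 = -11 + 1/944 = -10383/944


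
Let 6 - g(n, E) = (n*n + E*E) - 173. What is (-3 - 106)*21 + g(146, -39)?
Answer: -24947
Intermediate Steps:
g(n, E) = 179 - E² - n² (g(n, E) = 6 - ((n*n + E*E) - 173) = 6 - ((n² + E²) - 173) = 6 - ((E² + n²) - 173) = 6 - (-173 + E² + n²) = 6 + (173 - E² - n²) = 179 - E² - n²)
(-3 - 106)*21 + g(146, -39) = (-3 - 106)*21 + (179 - 1*(-39)² - 1*146²) = -109*21 + (179 - 1*1521 - 1*21316) = -2289 + (179 - 1521 - 21316) = -2289 - 22658 = -24947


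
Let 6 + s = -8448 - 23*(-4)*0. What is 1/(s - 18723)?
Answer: -1/27177 ≈ -3.6796e-5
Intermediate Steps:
s = -8454 (s = -6 + (-8448 - 23*(-4)*0) = -6 + (-8448 - (-92)*0) = -6 + (-8448 - 1*0) = -6 + (-8448 + 0) = -6 - 8448 = -8454)
1/(s - 18723) = 1/(-8454 - 18723) = 1/(-27177) = -1/27177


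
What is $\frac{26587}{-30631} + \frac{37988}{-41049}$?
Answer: $- \frac{2254980191}{1257371919} \approx -1.7934$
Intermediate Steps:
$\frac{26587}{-30631} + \frac{37988}{-41049} = 26587 \left(- \frac{1}{30631}\right) + 37988 \left(- \frac{1}{41049}\right) = - \frac{26587}{30631} - \frac{37988}{41049} = - \frac{2254980191}{1257371919}$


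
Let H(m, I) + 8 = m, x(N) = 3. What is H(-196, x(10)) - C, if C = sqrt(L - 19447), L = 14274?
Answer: -204 - I*sqrt(5173) ≈ -204.0 - 71.924*I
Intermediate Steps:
H(m, I) = -8 + m
C = I*sqrt(5173) (C = sqrt(14274 - 19447) = sqrt(-5173) = I*sqrt(5173) ≈ 71.924*I)
H(-196, x(10)) - C = (-8 - 196) - I*sqrt(5173) = -204 - I*sqrt(5173)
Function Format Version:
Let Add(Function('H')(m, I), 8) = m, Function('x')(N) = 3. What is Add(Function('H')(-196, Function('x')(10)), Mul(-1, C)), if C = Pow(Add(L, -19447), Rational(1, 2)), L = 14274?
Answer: Add(-204, Mul(-1, I, Pow(5173, Rational(1, 2)))) ≈ Add(-204.00, Mul(-71.924, I))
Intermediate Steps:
Function('H')(m, I) = Add(-8, m)
C = Mul(I, Pow(5173, Rational(1, 2))) (C = Pow(Add(14274, -19447), Rational(1, 2)) = Pow(-5173, Rational(1, 2)) = Mul(I, Pow(5173, Rational(1, 2))) ≈ Mul(71.924, I))
Add(Function('H')(-196, Function('x')(10)), Mul(-1, C)) = Add(Add(-8, -196), Mul(-1, Mul(I, Pow(5173, Rational(1, 2))))) = Add(-204, Mul(-1, I, Pow(5173, Rational(1, 2))))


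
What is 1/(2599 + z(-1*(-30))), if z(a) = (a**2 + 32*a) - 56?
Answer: 1/4403 ≈ 0.00022712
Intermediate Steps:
z(a) = -56 + a**2 + 32*a
1/(2599 + z(-1*(-30))) = 1/(2599 + (-56 + (-1*(-30))**2 + 32*(-1*(-30)))) = 1/(2599 + (-56 + 30**2 + 32*30)) = 1/(2599 + (-56 + 900 + 960)) = 1/(2599 + 1804) = 1/4403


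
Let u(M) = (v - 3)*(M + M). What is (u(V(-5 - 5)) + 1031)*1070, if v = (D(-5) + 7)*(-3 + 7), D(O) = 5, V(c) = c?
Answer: 140170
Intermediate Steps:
v = 48 (v = (5 + 7)*(-3 + 7) = 12*4 = 48)
u(M) = 90*M (u(M) = (48 - 3)*(M + M) = 45*(2*M) = 90*M)
(u(V(-5 - 5)) + 1031)*1070 = (90*(-5 - 5) + 1031)*1070 = (90*(-10) + 1031)*1070 = (-900 + 1031)*1070 = 131*1070 = 140170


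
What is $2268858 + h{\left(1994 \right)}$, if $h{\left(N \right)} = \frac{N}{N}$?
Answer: $2268859$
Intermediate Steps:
$h{\left(N \right)} = 1$
$2268858 + h{\left(1994 \right)} = 2268858 + 1 = 2268859$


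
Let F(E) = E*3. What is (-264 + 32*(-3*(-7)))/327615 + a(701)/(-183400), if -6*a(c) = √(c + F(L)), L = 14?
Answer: 136/109205 + √743/1100400 ≈ 0.0012701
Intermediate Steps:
F(E) = 3*E
a(c) = -√(42 + c)/6 (a(c) = -√(c + 3*14)/6 = -√(c + 42)/6 = -√(42 + c)/6)
(-264 + 32*(-3*(-7)))/327615 + a(701)/(-183400) = (-264 + 32*(-3*(-7)))/327615 - √(42 + 701)/6/(-183400) = (-264 + 32*21)*(1/327615) - √743/6*(-1/183400) = (-264 + 672)*(1/327615) + √743/1100400 = 408*(1/327615) + √743/1100400 = 136/109205 + √743/1100400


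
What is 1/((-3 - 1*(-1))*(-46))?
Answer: 1/92 ≈ 0.010870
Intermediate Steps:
1/((-3 - 1*(-1))*(-46)) = 1/((-3 + 1)*(-46)) = 1/(-2*(-46)) = 1/92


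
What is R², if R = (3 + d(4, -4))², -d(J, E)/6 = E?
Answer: 531441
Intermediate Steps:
d(J, E) = -6*E
R = 729 (R = (3 - 6*(-4))² = (3 + 24)² = 27² = 729)
R² = 729² = 531441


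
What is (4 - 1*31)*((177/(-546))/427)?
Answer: 1593/77714 ≈ 0.020498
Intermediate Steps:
(4 - 1*31)*((177/(-546))/427) = (4 - 31)*((177*(-1/546))*(1/427)) = -(-1593)/(182*427) = -27*(-59/77714) = 1593/77714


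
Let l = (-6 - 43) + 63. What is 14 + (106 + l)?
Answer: 134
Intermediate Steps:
l = 14 (l = -49 + 63 = 14)
14 + (106 + l) = 14 + (106 + 14) = 14 + 120 = 134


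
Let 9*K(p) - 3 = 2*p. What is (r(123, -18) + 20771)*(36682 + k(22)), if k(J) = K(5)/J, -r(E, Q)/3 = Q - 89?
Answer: 76596114754/99 ≈ 7.7370e+8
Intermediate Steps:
K(p) = ⅓ + 2*p/9 (K(p) = ⅓ + (2*p)/9 = ⅓ + 2*p/9)
r(E, Q) = 267 - 3*Q (r(E, Q) = -3*(Q - 89) = -3*(-89 + Q) = 267 - 3*Q)
k(J) = 13/(9*J) (k(J) = (⅓ + (2/9)*5)/J = (⅓ + 10/9)/J = 13/(9*J))
(r(123, -18) + 20771)*(36682 + k(22)) = ((267 - 3*(-18)) + 20771)*(36682 + (13/9)/22) = ((267 + 54) + 20771)*(36682 + (13/9)*(1/22)) = (321 + 20771)*(36682 + 13/198) = 21092*(7263049/198) = 76596114754/99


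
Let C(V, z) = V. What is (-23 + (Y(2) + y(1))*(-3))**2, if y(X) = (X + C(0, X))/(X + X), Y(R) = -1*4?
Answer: 625/4 ≈ 156.25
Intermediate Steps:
Y(R) = -4
y(X) = 1/2 (y(X) = (X + 0)/(X + X) = X/((2*X)) = X*(1/(2*X)) = 1/2)
(-23 + (Y(2) + y(1))*(-3))**2 = (-23 + (-4 + 1/2)*(-3))**2 = (-23 - 7/2*(-3))**2 = (-23 + 21/2)**2 = (-25/2)**2 = 625/4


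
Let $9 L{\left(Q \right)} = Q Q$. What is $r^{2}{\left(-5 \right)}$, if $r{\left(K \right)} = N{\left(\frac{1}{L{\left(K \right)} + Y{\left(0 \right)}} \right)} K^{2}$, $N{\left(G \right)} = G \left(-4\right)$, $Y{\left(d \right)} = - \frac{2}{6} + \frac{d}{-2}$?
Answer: $\frac{202500}{121} \approx 1673.6$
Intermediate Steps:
$Y{\left(d \right)} = - \frac{1}{3} - \frac{d}{2}$ ($Y{\left(d \right)} = \left(-2\right) \frac{1}{6} + d \left(- \frac{1}{2}\right) = - \frac{1}{3} - \frac{d}{2}$)
$L{\left(Q \right)} = \frac{Q^{2}}{9}$ ($L{\left(Q \right)} = \frac{Q Q}{9} = \frac{Q^{2}}{9}$)
$N{\left(G \right)} = - 4 G$
$r{\left(K \right)} = - \frac{4 K^{2}}{- \frac{1}{3} + \frac{K^{2}}{9}}$ ($r{\left(K \right)} = - \frac{4}{\frac{K^{2}}{9} - \frac{1}{3}} K^{2} = - \frac{4}{- \frac{1}{3} + \frac{K^{2}}{9}} K^{2} = - \frac{4 K^{2}}{- \frac{1}{3} + \frac{K^{2}}{9}}$)
$r^{2}{\left(-5 \right)} = \left(- \frac{36 \left(-5\right)^{2}}{-3 + \left(-5\right)^{2}}\right)^{2} = \left(\left(-36\right) 25 \frac{1}{-3 + 25}\right)^{2} = \left(\left(-36\right) 25 \cdot \frac{1}{22}\right)^{2} = \left(- \frac{450}{11}\right)^{2} = \frac{202500}{121}$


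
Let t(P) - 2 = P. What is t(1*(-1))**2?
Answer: 1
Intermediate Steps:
t(P) = 2 + P
t(1*(-1))**2 = (2 + 1*(-1))**2 = (2 - 1)**2 = 1**2 = 1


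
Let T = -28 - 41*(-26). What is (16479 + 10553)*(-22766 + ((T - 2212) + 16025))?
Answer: -213958280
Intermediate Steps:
T = 1038 (T = -28 + 1066 = 1038)
(16479 + 10553)*(-22766 + ((T - 2212) + 16025)) = (16479 + 10553)*(-22766 + ((1038 - 2212) + 16025)) = 27032*(-22766 + (-1174 + 16025)) = 27032*(-22766 + 14851) = 27032*(-7915) = -213958280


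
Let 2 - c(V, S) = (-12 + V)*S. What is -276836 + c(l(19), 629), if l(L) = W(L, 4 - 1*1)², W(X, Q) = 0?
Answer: -269286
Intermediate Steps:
l(L) = 0 (l(L) = 0² = 0)
c(V, S) = 2 - S*(-12 + V) (c(V, S) = 2 - (-12 + V)*S = 2 - S*(-12 + V))
-276836 + c(l(19), 629) = -276836 + (2 + 12*629 - 1*629*0) = -276836 + (2 + 7548 + 0) = -276836 + 7550 = -269286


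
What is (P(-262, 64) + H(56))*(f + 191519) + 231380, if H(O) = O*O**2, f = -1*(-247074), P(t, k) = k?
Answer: 77052249620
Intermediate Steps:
f = 247074
H(O) = O**3
(P(-262, 64) + H(56))*(f + 191519) + 231380 = (64 + 56**3)*(247074 + 191519) + 231380 = (64 + 175616)*438593 + 231380 = 175680*438593 + 231380 = 77052018240 + 231380 = 77052249620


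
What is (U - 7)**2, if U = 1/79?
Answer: 304704/6241 ≈ 48.823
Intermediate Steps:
U = 1/79 ≈ 0.012658
(U - 7)**2 = (1/79 - 7)**2 = (-552/79)**2 = 304704/6241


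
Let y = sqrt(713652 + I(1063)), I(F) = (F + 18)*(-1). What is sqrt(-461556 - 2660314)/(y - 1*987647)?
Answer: -987647*I*sqrt(3121870)/975445884038 - I*sqrt(2224554027770)/975445884038 ≈ -0.0017905*I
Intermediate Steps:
I(F) = -18 - F (I(F) = (18 + F)*(-1) = -18 - F)
y = sqrt(712571) (y = sqrt(713652 + (-18 - 1*1063)) = sqrt(713652 + (-18 - 1063)) = sqrt(713652 - 1081) = sqrt(712571) ≈ 844.14)
sqrt(-461556 - 2660314)/(y - 1*987647) = sqrt(-461556 - 2660314)/(sqrt(712571) - 1*987647) = sqrt(-3121870)/(sqrt(712571) - 987647) = (I*sqrt(3121870))/(-987647 + sqrt(712571)) = I*sqrt(3121870)/(-987647 + sqrt(712571))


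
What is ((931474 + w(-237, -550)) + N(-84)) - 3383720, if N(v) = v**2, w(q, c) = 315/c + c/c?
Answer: -268970853/110 ≈ -2.4452e+6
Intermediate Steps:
w(q, c) = 1 + 315/c (w(q, c) = 315/c + 1 = 1 + 315/c)
((931474 + w(-237, -550)) + N(-84)) - 3383720 = ((931474 + (315 - 550)/(-550)) + (-84)**2) - 3383720 = ((931474 - 1/550*(-235)) + 7056) - 3383720 = ((931474 + 47/110) + 7056) - 3383720 = (102462187/110 + 7056) - 3383720 = 103238347/110 - 3383720 = -268970853/110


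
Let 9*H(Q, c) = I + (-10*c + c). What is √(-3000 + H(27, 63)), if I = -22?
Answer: I*√27589/3 ≈ 55.366*I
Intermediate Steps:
H(Q, c) = -22/9 - c (H(Q, c) = (-22 + (-10*c + c))/9 = (-22 - 9*c)/9 = -22/9 - c)
√(-3000 + H(27, 63)) = √(-3000 + (-22/9 - 1*63)) = √(-3000 + (-22/9 - 63)) = √(-3000 - 589/9) = √(-27589/9) = I*√27589/3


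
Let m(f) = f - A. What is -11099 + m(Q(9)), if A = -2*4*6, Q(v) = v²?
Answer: -10970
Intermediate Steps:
A = -48 (A = -8*6 = -48)
m(f) = 48 + f (m(f) = f - 1*(-48) = f + 48 = 48 + f)
-11099 + m(Q(9)) = -11099 + (48 + 9²) = -11099 + (48 + 81) = -11099 + 129 = -10970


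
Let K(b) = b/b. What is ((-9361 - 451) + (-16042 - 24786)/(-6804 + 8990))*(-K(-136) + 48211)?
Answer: -518013075300/1093 ≈ -4.7394e+8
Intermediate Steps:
K(b) = 1
((-9361 - 451) + (-16042 - 24786)/(-6804 + 8990))*(-K(-136) + 48211) = ((-9361 - 451) + (-16042 - 24786)/(-6804 + 8990))*(-1*1 + 48211) = (-9812 - 40828/2186)*(-1 + 48211) = (-9812 - 40828*1/2186)*48210 = (-9812 - 20414/1093)*48210 = -10744930/1093*48210 = -518013075300/1093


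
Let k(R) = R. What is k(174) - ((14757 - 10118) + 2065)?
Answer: -6530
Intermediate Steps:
k(174) - ((14757 - 10118) + 2065) = 174 - ((14757 - 10118) + 2065) = 174 - (4639 + 2065) = 174 - 1*6704 = 174 - 6704 = -6530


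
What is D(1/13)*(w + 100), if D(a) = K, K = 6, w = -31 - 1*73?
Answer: -24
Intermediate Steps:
w = -104 (w = -31 - 73 = -104)
D(a) = 6
D(1/13)*(w + 100) = 6*(-104 + 100) = 6*(-4) = -24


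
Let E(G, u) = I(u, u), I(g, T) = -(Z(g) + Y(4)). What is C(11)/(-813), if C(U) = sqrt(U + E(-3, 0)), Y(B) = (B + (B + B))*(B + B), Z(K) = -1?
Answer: -2*I*sqrt(21)/813 ≈ -0.011273*I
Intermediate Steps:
Y(B) = 6*B**2 (Y(B) = (B + 2*B)*(2*B) = (3*B)*(2*B) = 6*B**2)
I(g, T) = -95 (I(g, T) = -(-1 + 6*4**2) = -(-1 + 6*16) = -(-1 + 96) = -1*95 = -95)
E(G, u) = -95
C(U) = sqrt(-95 + U) (C(U) = sqrt(U - 95) = sqrt(-95 + U))
C(11)/(-813) = sqrt(-95 + 11)/(-813) = sqrt(-84)*(-1/813) = (2*I*sqrt(21))*(-1/813) = -2*I*sqrt(21)/813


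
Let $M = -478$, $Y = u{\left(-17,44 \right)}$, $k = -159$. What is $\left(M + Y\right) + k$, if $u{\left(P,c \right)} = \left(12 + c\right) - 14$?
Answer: $-595$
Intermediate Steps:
$u{\left(P,c \right)} = -2 + c$
$Y = 42$ ($Y = -2 + 44 = 42$)
$\left(M + Y\right) + k = \left(-478 + 42\right) - 159 = -436 - 159 = -595$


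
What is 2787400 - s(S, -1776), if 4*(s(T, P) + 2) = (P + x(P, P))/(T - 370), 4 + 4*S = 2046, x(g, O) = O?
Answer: 783261738/281 ≈ 2.7874e+6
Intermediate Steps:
S = 1021/2 (S = -1 + (¼)*2046 = -1 + 1023/2 = 1021/2 ≈ 510.50)
s(T, P) = -2 + P/(2*(-370 + T)) (s(T, P) = -2 + ((P + P)/(T - 370))/4 = -2 + ((2*P)/(-370 + T))/4 = -2 + (2*P/(-370 + T))/4 = -2 + P/(2*(-370 + T)))
2787400 - s(S, -1776) = 2787400 - (1480 - 1776 - 4*1021/2)/(2*(-370 + 1021/2)) = 2787400 - (1480 - 1776 - 2042)/(2*281/2) = 2787400 - 2*(-2338)/(2*281) = 2787400 - 1*(-2338/281) = 2787400 + 2338/281 = 783261738/281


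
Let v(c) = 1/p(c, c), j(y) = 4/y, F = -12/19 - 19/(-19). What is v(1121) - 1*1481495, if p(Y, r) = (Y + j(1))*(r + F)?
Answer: -35510324028731/23969250 ≈ -1.4815e+6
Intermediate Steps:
F = 7/19 (F = -12*1/19 - 19*(-1/19) = -12/19 + 1 = 7/19 ≈ 0.36842)
p(Y, r) = (4 + Y)*(7/19 + r) (p(Y, r) = (Y + 4/1)*(r + 7/19) = (Y + 4*1)*(7/19 + r) = (Y + 4)*(7/19 + r) = (4 + Y)*(7/19 + r))
v(c) = 1/(28/19 + c² + 83*c/19) (v(c) = 1/(28/19 + 4*c + 7*c/19 + c*c) = 1/(28/19 + 4*c + 7*c/19 + c²) = 1/(28/19 + c² + 83*c/19))
v(1121) - 1*1481495 = 19/(28 + 19*1121² + 83*1121) - 1*1481495 = 19/(28 + 19*1256641 + 93043) - 1481495 = 19/(28 + 23876179 + 93043) - 1481495 = 19/23969250 - 1481495 = -35510324028731/23969250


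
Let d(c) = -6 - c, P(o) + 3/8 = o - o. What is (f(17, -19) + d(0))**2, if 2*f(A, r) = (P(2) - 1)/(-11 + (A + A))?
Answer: 4923961/135424 ≈ 36.360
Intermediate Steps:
P(o) = -3/8 (P(o) = -3/8 + (o - o) = -3/8 + 0 = -3/8)
f(A, r) = -11/(16*(-11 + 2*A)) (f(A, r) = ((-3/8 - 1)/(-11 + (A + A)))/2 = (-11/(8*(-11 + 2*A)))/2 = -11/(16*(-11 + 2*A)))
(f(17, -19) + d(0))**2 = (-11/(-176 + 32*17) + (-6 - 1*0))**2 = (-11/(-176 + 544) + (-6 + 0))**2 = (-11/368 - 6)**2 = (-2219/368)**2 = 4923961/135424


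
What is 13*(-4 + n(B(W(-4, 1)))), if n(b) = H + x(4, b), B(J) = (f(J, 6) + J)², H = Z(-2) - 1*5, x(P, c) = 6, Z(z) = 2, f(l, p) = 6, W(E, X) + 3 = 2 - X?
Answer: -13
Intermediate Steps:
W(E, X) = -1 - X (W(E, X) = -3 + (2 - X) = -1 - X)
H = -3 (H = 2 - 1*5 = 2 - 5 = -3)
B(J) = (6 + J)²
n(b) = 3 (n(b) = -3 + 6 = 3)
13*(-4 + n(B(W(-4, 1)))) = 13*(-4 + 3) = 13*(-1) = -13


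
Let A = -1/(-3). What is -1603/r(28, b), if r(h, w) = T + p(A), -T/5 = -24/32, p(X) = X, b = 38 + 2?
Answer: -2748/7 ≈ -392.57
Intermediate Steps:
A = ⅓ (A = -1*(-⅓) = ⅓ ≈ 0.33333)
b = 40
T = 15/4 (T = -(-120)/32 = -5*(-¾) = 15/4 ≈ 3.7500)
r(h, w) = 49/12 (r(h, w) = 15/4 + ⅓ = 49/12)
-1603/r(28, b) = -1603/49/12 = -1603*12/49 = -2748/7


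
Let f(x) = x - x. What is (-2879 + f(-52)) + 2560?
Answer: -319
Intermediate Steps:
f(x) = 0
(-2879 + f(-52)) + 2560 = (-2879 + 0) + 2560 = -2879 + 2560 = -319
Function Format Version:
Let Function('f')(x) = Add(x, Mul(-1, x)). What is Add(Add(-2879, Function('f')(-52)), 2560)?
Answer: -319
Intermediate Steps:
Function('f')(x) = 0
Add(Add(-2879, Function('f')(-52)), 2560) = Add(Add(-2879, 0), 2560) = Add(-2879, 2560) = -319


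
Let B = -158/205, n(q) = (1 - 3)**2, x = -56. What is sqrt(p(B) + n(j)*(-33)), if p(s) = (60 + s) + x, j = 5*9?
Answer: I*sqrt(5411590)/205 ≈ 11.348*I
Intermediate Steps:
j = 45
n(q) = 4 (n(q) = (-2)**2 = 4)
B = -158/205 (B = -158*1/205 = -158/205 ≈ -0.77073)
p(s) = 4 + s (p(s) = (60 + s) - 56 = 4 + s)
sqrt(p(B) + n(j)*(-33)) = sqrt((4 - 158/205) + 4*(-33)) = sqrt(662/205 - 132) = sqrt(-26398/205) = I*sqrt(5411590)/205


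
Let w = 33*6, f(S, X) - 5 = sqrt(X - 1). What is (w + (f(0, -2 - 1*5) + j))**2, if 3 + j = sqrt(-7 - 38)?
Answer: (200 + 2*I*sqrt(2) + 3*I*sqrt(5))**2 ≈ 39909.0 + 3814.7*I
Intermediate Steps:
f(S, X) = 5 + sqrt(-1 + X) (f(S, X) = 5 + sqrt(X - 1) = 5 + sqrt(-1 + X))
j = -3 + 3*I*sqrt(5) (j = -3 + sqrt(-7 - 38) = -3 + sqrt(-45) = -3 + 3*I*sqrt(5) ≈ -3.0 + 6.7082*I)
w = 198
(w + (f(0, -2 - 1*5) + j))**2 = (198 + ((5 + sqrt(-1 + (-2 - 1*5))) + (-3 + 3*I*sqrt(5))))**2 = (198 + ((5 + sqrt(-1 + (-2 - 5))) + (-3 + 3*I*sqrt(5))))**2 = (198 + ((5 + sqrt(-1 - 7)) + (-3 + 3*I*sqrt(5))))**2 = (198 + ((5 + sqrt(-8)) + (-3 + 3*I*sqrt(5))))**2 = (198 + ((5 + 2*I*sqrt(2)) + (-3 + 3*I*sqrt(5))))**2 = (198 + (2 + 2*I*sqrt(2) + 3*I*sqrt(5)))**2 = (200 + 2*I*sqrt(2) + 3*I*sqrt(5))**2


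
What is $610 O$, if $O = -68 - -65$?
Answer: $-1830$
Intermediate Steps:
$O = -3$ ($O = -68 + 65 = -3$)
$610 O = 610 \left(-3\right) = -1830$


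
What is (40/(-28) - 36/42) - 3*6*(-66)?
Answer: 8300/7 ≈ 1185.7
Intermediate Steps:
(40/(-28) - 36/42) - 3*6*(-66) = (40*(-1/28) - 36*1/42) - 18*(-66) = (-10/7 - 6/7) + 1188 = -16/7 + 1188 = 8300/7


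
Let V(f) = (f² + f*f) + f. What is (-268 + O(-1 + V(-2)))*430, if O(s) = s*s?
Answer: -104490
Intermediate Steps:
V(f) = f + 2*f² (V(f) = (f² + f²) + f = 2*f² + f = f + 2*f²)
O(s) = s²
(-268 + O(-1 + V(-2)))*430 = (-268 + (-1 - 2*(1 + 2*(-2)))²)*430 = (-268 + (-1 - 2*(1 - 4))²)*430 = (-268 + (-1 - 2*(-3))²)*430 = (-268 + (-1 + 6)²)*430 = (-268 + 5²)*430 = (-268 + 25)*430 = -243*430 = -104490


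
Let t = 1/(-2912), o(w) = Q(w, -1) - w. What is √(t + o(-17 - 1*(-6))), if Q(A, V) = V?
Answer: √5299658/728 ≈ 3.1622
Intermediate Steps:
o(w) = -1 - w
t = -1/2912 ≈ -0.00034341
√(t + o(-17 - 1*(-6))) = √(-1/2912 + (-1 - (-17 - 1*(-6)))) = √(-1/2912 + (-1 - (-17 + 6))) = √(-1/2912 + (-1 - 1*(-11))) = √(-1/2912 + (-1 + 11)) = √(-1/2912 + 10) = √(29119/2912) = √5299658/728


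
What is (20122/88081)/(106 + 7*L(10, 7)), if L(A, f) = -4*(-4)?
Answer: 10061/9600829 ≈ 0.0010479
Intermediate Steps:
L(A, f) = 16
(20122/88081)/(106 + 7*L(10, 7)) = (20122/88081)/(106 + 7*16) = (20122*(1/88081))/(106 + 112) = (20122/88081)/218 = (20122/88081)*(1/218) = 10061/9600829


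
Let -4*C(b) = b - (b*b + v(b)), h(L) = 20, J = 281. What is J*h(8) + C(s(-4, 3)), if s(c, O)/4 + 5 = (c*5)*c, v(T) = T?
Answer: 28120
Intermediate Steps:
s(c, O) = -20 + 20*c² (s(c, O) = -20 + 4*((c*5)*c) = -20 + 4*((5*c)*c) = -20 + 4*(5*c²) = -20 + 20*c²)
C(b) = b²/4 (C(b) = -(b - (b*b + b))/4 = -(b - (b² + b))/4 = -(b - (b + b²))/4 = -(b + (-b - b²))/4 = -(-1)*b²/4 = b²/4)
J*h(8) + C(s(-4, 3)) = 281*20 + (-20 + 20*(-4)²)²/4 = 5620 + (-20 + 20*16)²/4 = 5620 + (-20 + 320)²/4 = 5620 + (¼)*300² = 5620 + (¼)*90000 = 5620 + 22500 = 28120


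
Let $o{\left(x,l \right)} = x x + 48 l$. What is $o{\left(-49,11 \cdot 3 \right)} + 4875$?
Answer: $8860$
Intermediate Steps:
$o{\left(x,l \right)} = x^{2} + 48 l$
$o{\left(-49,11 \cdot 3 \right)} + 4875 = \left(\left(-49\right)^{2} + 48 \cdot 11 \cdot 3\right) + 4875 = \left(2401 + 48 \cdot 33\right) + 4875 = \left(2401 + 1584\right) + 4875 = 3985 + 4875 = 8860$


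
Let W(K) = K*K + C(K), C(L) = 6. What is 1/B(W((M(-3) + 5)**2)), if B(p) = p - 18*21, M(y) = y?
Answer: -1/356 ≈ -0.0028090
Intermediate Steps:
W(K) = 6 + K**2 (W(K) = K*K + 6 = K**2 + 6 = 6 + K**2)
B(p) = -378 + p (B(p) = p - 378 = -378 + p)
1/B(W((M(-3) + 5)**2)) = 1/(-378 + (6 + ((-3 + 5)**2)**2)) = 1/(-378 + (6 + (2**2)**2)) = 1/(-378 + (6 + 4**2)) = 1/(-378 + (6 + 16)) = 1/(-378 + 22) = 1/(-356) = -1/356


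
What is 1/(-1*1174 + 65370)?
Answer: 1/64196 ≈ 1.5577e-5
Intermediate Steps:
1/(-1*1174 + 65370) = 1/(-1174 + 65370) = 1/64196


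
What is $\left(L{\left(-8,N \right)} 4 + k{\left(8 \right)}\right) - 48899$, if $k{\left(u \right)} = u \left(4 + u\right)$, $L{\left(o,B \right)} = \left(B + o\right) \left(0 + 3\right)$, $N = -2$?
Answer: $-48923$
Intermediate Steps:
$L{\left(o,B \right)} = 3 B + 3 o$ ($L{\left(o,B \right)} = \left(B + o\right) 3 = 3 B + 3 o$)
$\left(L{\left(-8,N \right)} 4 + k{\left(8 \right)}\right) - 48899 = \left(\left(3 \left(-2\right) + 3 \left(-8\right)\right) 4 + 8 \left(4 + 8\right)\right) - 48899 = \left(\left(-6 - 24\right) 4 + 8 \cdot 12\right) - 48899 = \left(\left(-30\right) 4 + 96\right) - 48899 = \left(-120 + 96\right) - 48899 = -24 - 48899 = -48923$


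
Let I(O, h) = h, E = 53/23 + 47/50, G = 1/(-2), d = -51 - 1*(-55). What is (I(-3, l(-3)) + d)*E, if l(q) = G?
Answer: 26117/2300 ≈ 11.355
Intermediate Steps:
d = 4 (d = -51 + 55 = 4)
G = -1/2 ≈ -0.50000
l(q) = -1/2
E = 3731/1150 (E = 53*(1/23) + 47*(1/50) = 53/23 + 47/50 = 3731/1150 ≈ 3.2443)
(I(-3, l(-3)) + d)*E = (-1/2 + 4)*(3731/1150) = (7/2)*(3731/1150) = 26117/2300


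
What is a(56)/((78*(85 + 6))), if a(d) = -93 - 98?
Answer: -191/7098 ≈ -0.026909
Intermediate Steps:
a(d) = -191
a(56)/((78*(85 + 6))) = -191*1/(78*(85 + 6)) = -191/(78*91) = -191/7098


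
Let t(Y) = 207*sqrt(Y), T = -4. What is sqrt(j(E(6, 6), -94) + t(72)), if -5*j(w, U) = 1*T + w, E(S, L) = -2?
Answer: sqrt(30 + 31050*sqrt(2))/5 ≈ 41.924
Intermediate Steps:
j(w, U) = 4/5 - w/5 (j(w, U) = -(1*(-4) + w)/5 = -(-4 + w)/5 = 4/5 - w/5)
sqrt(j(E(6, 6), -94) + t(72)) = sqrt((4/5 - 1/5*(-2)) + 207*sqrt(72)) = sqrt((4/5 + 2/5) + 207*(6*sqrt(2))) = sqrt(6/5 + 1242*sqrt(2))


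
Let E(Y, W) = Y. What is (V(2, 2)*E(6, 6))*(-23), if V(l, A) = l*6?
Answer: -1656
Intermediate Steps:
V(l, A) = 6*l
(V(2, 2)*E(6, 6))*(-23) = ((6*2)*6)*(-23) = (12*6)*(-23) = 72*(-23) = -1656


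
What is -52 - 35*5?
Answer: -227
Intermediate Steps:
-52 - 35*5 = -52 - 175 = -227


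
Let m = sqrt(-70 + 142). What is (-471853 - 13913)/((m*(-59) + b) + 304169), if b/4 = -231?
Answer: -147306110670/91957279393 - 171961164*sqrt(2)/91957279393 ≈ -1.6045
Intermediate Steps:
b = -924 (b = 4*(-231) = -924)
m = 6*sqrt(2) (m = sqrt(72) = 6*sqrt(2) ≈ 8.4853)
(-471853 - 13913)/((m*(-59) + b) + 304169) = (-471853 - 13913)/(((6*sqrt(2))*(-59) - 924) + 304169) = -485766/((-354*sqrt(2) - 924) + 304169) = -485766/((-924 - 354*sqrt(2)) + 304169) = -485766/(303245 - 354*sqrt(2))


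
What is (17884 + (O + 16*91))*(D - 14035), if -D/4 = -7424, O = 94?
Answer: 304355874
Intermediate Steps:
D = 29696 (D = -4*(-7424) = 29696)
(17884 + (O + 16*91))*(D - 14035) = (17884 + (94 + 16*91))*(29696 - 14035) = (17884 + (94 + 1456))*15661 = (17884 + 1550)*15661 = 19434*15661 = 304355874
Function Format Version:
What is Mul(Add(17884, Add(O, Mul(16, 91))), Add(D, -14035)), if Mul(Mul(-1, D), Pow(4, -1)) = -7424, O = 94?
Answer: 304355874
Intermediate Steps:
D = 29696 (D = Mul(-4, -7424) = 29696)
Mul(Add(17884, Add(O, Mul(16, 91))), Add(D, -14035)) = Mul(Add(17884, Add(94, Mul(16, 91))), Add(29696, -14035)) = Mul(Add(17884, Add(94, 1456)), 15661) = Mul(Add(17884, 1550), 15661) = Mul(19434, 15661) = 304355874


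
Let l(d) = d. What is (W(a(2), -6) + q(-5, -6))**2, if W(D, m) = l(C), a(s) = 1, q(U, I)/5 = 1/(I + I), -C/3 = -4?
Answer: 19321/144 ≈ 134.17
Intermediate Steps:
C = 12 (C = -3*(-4) = 12)
q(U, I) = 5/(2*I) (q(U, I) = 5/(I + I) = 5/((2*I)) = 5*(1/(2*I)) = 5/(2*I))
W(D, m) = 12
(W(a(2), -6) + q(-5, -6))**2 = (12 + (5/2)/(-6))**2 = (12 + (5/2)*(-1/6))**2 = (12 - 5/12)**2 = (139/12)**2 = 19321/144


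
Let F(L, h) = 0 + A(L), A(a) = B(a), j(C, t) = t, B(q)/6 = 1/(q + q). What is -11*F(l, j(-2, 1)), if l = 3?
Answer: -11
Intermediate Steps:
B(q) = 3/q (B(q) = 6/(q + q) = 6/((2*q)) = 6*(1/(2*q)) = 3/q)
A(a) = 3/a
F(L, h) = 3/L (F(L, h) = 0 + 3/L = 3/L)
-11*F(l, j(-2, 1)) = -33/3 = -11*1 = -11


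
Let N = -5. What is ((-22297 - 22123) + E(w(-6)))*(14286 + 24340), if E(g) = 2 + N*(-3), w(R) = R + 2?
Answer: -1715110278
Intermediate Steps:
w(R) = 2 + R
E(g) = 17 (E(g) = 2 - 5*(-3) = 2 + 15 = 17)
((-22297 - 22123) + E(w(-6)))*(14286 + 24340) = ((-22297 - 22123) + 17)*(14286 + 24340) = (-44420 + 17)*38626 = -44403*38626 = -1715110278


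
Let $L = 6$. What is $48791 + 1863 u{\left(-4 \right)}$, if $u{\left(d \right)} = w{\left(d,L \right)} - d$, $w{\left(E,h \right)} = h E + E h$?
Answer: $-33181$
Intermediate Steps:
$w{\left(E,h \right)} = 2 E h$ ($w{\left(E,h \right)} = E h + E h = 2 E h$)
$u{\left(d \right)} = 11 d$ ($u{\left(d \right)} = 2 d 6 - d = 12 d - d = 11 d$)
$48791 + 1863 u{\left(-4 \right)} = 48791 + 1863 \cdot 11 \left(-4\right) = 48791 + 1863 \left(-44\right) = 48791 - 81972 = -33181$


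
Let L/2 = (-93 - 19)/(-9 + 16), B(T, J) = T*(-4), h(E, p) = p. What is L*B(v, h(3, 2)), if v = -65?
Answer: -8320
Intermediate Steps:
B(T, J) = -4*T
L = -32 (L = 2*((-93 - 19)/(-9 + 16)) = 2*(-112/7) = 2*(-112*⅐) = 2*(-16) = -32)
L*B(v, h(3, 2)) = -(-128)*(-65) = -32*260 = -8320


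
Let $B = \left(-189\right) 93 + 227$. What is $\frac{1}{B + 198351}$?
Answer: $\frac{1}{181001} \approx 5.5248 \cdot 10^{-6}$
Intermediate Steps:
$B = -17350$ ($B = -17577 + 227 = -17350$)
$\frac{1}{B + 198351} = \frac{1}{-17350 + 198351} = \frac{1}{181001}$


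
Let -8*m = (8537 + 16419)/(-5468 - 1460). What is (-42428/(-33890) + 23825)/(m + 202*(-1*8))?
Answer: -5594163785184/379314790865 ≈ -14.748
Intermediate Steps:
m = 6239/13856 (m = -(8537 + 16419)/(8*(-5468 - 1460)) = -6239/(2*(-6928)) = -6239*(-1)/(2*6928) = -⅛*(-6239/1732) = 6239/13856 ≈ 0.45027)
(-42428/(-33890) + 23825)/(m + 202*(-1*8)) = (-42428/(-33890) + 23825)/(6239/13856 + 202*(-1*8)) = (-42428*(-1/33890) + 23825)/(6239/13856 + 202*(-8)) = (21214/16945 + 23825)/(6239/13856 - 1616) = 403735839/(16945*(-22385057/13856)) = (403735839/16945)*(-13856/22385057) = -5594163785184/379314790865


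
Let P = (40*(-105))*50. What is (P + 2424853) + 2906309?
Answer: 5121162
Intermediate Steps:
P = -210000 (P = -4200*50 = -210000)
(P + 2424853) + 2906309 = (-210000 + 2424853) + 2906309 = 2214853 + 2906309 = 5121162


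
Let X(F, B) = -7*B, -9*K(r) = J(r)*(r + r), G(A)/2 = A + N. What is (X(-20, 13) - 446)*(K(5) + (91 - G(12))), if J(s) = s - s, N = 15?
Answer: -19869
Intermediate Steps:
J(s) = 0
G(A) = 30 + 2*A (G(A) = 2*(A + 15) = 2*(15 + A) = 30 + 2*A)
K(r) = 0 (K(r) = -0*(r + r) = -0*2*r = -⅑*0 = 0)
(X(-20, 13) - 446)*(K(5) + (91 - G(12))) = (-7*13 - 446)*(0 + (91 - (30 + 2*12))) = (-91 - 446)*(0 + (91 - (30 + 24))) = -537*(0 + (91 - 1*54)) = -537*(0 + (91 - 54)) = -537*(0 + 37) = -537*37 = -19869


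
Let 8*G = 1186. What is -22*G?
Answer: -6523/2 ≈ -3261.5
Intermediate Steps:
G = 593/4 (G = (⅛)*1186 = 593/4 ≈ 148.25)
-22*G = -22*593/4 = -6523/2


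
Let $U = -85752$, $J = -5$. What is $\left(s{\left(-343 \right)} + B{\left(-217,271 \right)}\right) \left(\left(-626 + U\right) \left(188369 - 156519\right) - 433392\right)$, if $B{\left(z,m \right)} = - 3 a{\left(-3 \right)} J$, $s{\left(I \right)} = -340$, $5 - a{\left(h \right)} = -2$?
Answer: $646619582620$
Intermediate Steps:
$a{\left(h \right)} = 7$ ($a{\left(h \right)} = 5 - -2 = 5 + 2 = 7$)
$B{\left(z,m \right)} = 105$ ($B{\left(z,m \right)} = \left(-3\right) 7 \left(-5\right) = \left(-21\right) \left(-5\right) = 105$)
$\left(s{\left(-343 \right)} + B{\left(-217,271 \right)}\right) \left(\left(-626 + U\right) \left(188369 - 156519\right) - 433392\right) = \left(-340 + 105\right) \left(\left(-626 - 85752\right) \left(188369 - 156519\right) - 433392\right) = - 235 \left(\left(-86378\right) 31850 - 433392\right) = - 235 \left(-2751139300 - 433392\right) = \left(-235\right) \left(-2751572692\right) = 646619582620$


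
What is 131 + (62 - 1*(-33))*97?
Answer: 9346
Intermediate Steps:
131 + (62 - 1*(-33))*97 = 131 + (62 + 33)*97 = 131 + 95*97 = 131 + 9215 = 9346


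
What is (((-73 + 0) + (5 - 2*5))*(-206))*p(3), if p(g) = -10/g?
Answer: -53560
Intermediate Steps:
(((-73 + 0) + (5 - 2*5))*(-206))*p(3) = (((-73 + 0) + (5 - 2*5))*(-206))*(-10/3) = ((-73 + (5 - 10))*(-206))*(-10*⅓) = ((-73 - 5)*(-206))*(-10/3) = -78*(-206)*(-10/3) = 16068*(-10/3) = -53560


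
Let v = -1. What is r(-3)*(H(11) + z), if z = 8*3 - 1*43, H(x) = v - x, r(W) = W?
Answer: 93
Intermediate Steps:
H(x) = -1 - x
z = -19 (z = 24 - 43 = -19)
r(-3)*(H(11) + z) = -3*((-1 - 1*11) - 19) = -3*((-1 - 11) - 19) = -3*(-12 - 19) = -3*(-31) = 93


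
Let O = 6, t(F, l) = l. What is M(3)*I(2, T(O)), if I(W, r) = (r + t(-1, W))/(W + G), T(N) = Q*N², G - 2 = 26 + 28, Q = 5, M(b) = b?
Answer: 273/29 ≈ 9.4138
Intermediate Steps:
G = 56 (G = 2 + (26 + 28) = 2 + 54 = 56)
T(N) = 5*N²
I(W, r) = (W + r)/(56 + W) (I(W, r) = (r + W)/(W + 56) = (W + r)/(56 + W))
M(3)*I(2, T(O)) = 3*((2 + 5*6²)/(56 + 2)) = 3*((2 + 5*36)/58) = 3*((2 + 180)/58) = 3*((1/58)*182) = 3*(91/29) = 273/29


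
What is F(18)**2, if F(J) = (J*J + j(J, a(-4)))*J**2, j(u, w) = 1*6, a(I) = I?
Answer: 11431886400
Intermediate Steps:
j(u, w) = 6
F(J) = J**2*(6 + J**2) (F(J) = (J*J + 6)*J**2 = (J**2 + 6)*J**2 = (6 + J**2)*J**2 = J**2*(6 + J**2))
F(18)**2 = (18**2*(6 + 18**2))**2 = (324*(6 + 324))**2 = (324*330)**2 = 106920**2 = 11431886400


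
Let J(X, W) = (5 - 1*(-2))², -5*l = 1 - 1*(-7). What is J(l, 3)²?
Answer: 2401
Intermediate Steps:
l = -8/5 (l = -(1 - 1*(-7))/5 = -(1 + 7)/5 = -⅕*8 = -8/5 ≈ -1.6000)
J(X, W) = 49 (J(X, W) = (5 + 2)² = 7² = 49)
J(l, 3)² = 49² = 2401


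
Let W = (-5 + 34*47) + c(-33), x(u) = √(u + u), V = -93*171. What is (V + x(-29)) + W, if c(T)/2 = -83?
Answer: -14476 + I*√58 ≈ -14476.0 + 7.6158*I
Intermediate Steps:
V = -15903
c(T) = -166 (c(T) = 2*(-83) = -166)
x(u) = √2*√u (x(u) = √(2*u) = √2*√u)
W = 1427 (W = (-5 + 34*47) - 166 = (-5 + 1598) - 166 = 1593 - 166 = 1427)
(V + x(-29)) + W = (-15903 + √2*√(-29)) + 1427 = (-15903 + √2*(I*√29)) + 1427 = (-15903 + I*√58) + 1427 = -14476 + I*√58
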